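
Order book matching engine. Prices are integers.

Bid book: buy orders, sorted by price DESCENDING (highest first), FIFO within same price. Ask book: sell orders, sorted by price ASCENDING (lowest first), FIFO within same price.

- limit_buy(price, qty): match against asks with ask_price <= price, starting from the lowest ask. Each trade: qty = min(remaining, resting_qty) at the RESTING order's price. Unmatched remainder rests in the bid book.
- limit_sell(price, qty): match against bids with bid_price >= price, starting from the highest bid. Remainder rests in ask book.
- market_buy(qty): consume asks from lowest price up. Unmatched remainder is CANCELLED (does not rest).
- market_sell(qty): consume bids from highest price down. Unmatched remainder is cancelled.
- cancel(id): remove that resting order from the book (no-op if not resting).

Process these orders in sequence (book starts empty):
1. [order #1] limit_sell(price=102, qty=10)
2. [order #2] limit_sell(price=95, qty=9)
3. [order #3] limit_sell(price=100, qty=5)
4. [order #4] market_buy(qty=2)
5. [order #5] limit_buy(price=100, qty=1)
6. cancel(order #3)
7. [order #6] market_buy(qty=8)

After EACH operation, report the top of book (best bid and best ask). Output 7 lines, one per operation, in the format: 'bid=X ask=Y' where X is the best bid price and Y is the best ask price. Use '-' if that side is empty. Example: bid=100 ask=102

Answer: bid=- ask=102
bid=- ask=95
bid=- ask=95
bid=- ask=95
bid=- ask=95
bid=- ask=95
bid=- ask=102

Derivation:
After op 1 [order #1] limit_sell(price=102, qty=10): fills=none; bids=[-] asks=[#1:10@102]
After op 2 [order #2] limit_sell(price=95, qty=9): fills=none; bids=[-] asks=[#2:9@95 #1:10@102]
After op 3 [order #3] limit_sell(price=100, qty=5): fills=none; bids=[-] asks=[#2:9@95 #3:5@100 #1:10@102]
After op 4 [order #4] market_buy(qty=2): fills=#4x#2:2@95; bids=[-] asks=[#2:7@95 #3:5@100 #1:10@102]
After op 5 [order #5] limit_buy(price=100, qty=1): fills=#5x#2:1@95; bids=[-] asks=[#2:6@95 #3:5@100 #1:10@102]
After op 6 cancel(order #3): fills=none; bids=[-] asks=[#2:6@95 #1:10@102]
After op 7 [order #6] market_buy(qty=8): fills=#6x#2:6@95 #6x#1:2@102; bids=[-] asks=[#1:8@102]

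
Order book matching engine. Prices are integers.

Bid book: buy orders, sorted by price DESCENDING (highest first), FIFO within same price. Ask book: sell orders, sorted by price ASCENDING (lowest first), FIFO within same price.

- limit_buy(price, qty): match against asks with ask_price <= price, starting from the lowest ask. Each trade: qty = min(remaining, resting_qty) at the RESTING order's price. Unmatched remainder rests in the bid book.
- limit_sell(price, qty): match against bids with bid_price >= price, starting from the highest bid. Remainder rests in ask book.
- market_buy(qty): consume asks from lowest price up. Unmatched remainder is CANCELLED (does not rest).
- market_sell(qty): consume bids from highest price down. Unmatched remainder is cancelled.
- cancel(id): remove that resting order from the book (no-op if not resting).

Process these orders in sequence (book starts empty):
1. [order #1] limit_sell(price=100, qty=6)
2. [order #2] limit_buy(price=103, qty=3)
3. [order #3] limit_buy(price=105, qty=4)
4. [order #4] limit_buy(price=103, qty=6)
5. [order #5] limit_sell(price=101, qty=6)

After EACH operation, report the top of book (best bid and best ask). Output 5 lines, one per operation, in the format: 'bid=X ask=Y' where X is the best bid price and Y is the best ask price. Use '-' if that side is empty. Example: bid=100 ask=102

After op 1 [order #1] limit_sell(price=100, qty=6): fills=none; bids=[-] asks=[#1:6@100]
After op 2 [order #2] limit_buy(price=103, qty=3): fills=#2x#1:3@100; bids=[-] asks=[#1:3@100]
After op 3 [order #3] limit_buy(price=105, qty=4): fills=#3x#1:3@100; bids=[#3:1@105] asks=[-]
After op 4 [order #4] limit_buy(price=103, qty=6): fills=none; bids=[#3:1@105 #4:6@103] asks=[-]
After op 5 [order #5] limit_sell(price=101, qty=6): fills=#3x#5:1@105 #4x#5:5@103; bids=[#4:1@103] asks=[-]

Answer: bid=- ask=100
bid=- ask=100
bid=105 ask=-
bid=105 ask=-
bid=103 ask=-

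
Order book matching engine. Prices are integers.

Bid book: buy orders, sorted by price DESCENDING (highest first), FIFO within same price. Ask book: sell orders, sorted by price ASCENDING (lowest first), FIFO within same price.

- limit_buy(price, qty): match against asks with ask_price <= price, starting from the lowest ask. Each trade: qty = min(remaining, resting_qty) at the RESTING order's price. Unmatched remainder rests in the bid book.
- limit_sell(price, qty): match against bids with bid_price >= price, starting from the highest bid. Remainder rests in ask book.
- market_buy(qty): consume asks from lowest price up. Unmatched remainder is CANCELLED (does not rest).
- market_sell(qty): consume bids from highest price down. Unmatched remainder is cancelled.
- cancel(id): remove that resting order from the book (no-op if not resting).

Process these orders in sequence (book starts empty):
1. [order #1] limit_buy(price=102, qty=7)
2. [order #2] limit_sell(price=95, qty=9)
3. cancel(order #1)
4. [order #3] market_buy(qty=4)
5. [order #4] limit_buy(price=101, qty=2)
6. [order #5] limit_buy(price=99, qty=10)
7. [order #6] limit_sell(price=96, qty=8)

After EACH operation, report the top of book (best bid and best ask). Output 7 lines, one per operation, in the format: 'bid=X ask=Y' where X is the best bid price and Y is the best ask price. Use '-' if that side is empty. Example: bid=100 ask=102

After op 1 [order #1] limit_buy(price=102, qty=7): fills=none; bids=[#1:7@102] asks=[-]
After op 2 [order #2] limit_sell(price=95, qty=9): fills=#1x#2:7@102; bids=[-] asks=[#2:2@95]
After op 3 cancel(order #1): fills=none; bids=[-] asks=[#2:2@95]
After op 4 [order #3] market_buy(qty=4): fills=#3x#2:2@95; bids=[-] asks=[-]
After op 5 [order #4] limit_buy(price=101, qty=2): fills=none; bids=[#4:2@101] asks=[-]
After op 6 [order #5] limit_buy(price=99, qty=10): fills=none; bids=[#4:2@101 #5:10@99] asks=[-]
After op 7 [order #6] limit_sell(price=96, qty=8): fills=#4x#6:2@101 #5x#6:6@99; bids=[#5:4@99] asks=[-]

Answer: bid=102 ask=-
bid=- ask=95
bid=- ask=95
bid=- ask=-
bid=101 ask=-
bid=101 ask=-
bid=99 ask=-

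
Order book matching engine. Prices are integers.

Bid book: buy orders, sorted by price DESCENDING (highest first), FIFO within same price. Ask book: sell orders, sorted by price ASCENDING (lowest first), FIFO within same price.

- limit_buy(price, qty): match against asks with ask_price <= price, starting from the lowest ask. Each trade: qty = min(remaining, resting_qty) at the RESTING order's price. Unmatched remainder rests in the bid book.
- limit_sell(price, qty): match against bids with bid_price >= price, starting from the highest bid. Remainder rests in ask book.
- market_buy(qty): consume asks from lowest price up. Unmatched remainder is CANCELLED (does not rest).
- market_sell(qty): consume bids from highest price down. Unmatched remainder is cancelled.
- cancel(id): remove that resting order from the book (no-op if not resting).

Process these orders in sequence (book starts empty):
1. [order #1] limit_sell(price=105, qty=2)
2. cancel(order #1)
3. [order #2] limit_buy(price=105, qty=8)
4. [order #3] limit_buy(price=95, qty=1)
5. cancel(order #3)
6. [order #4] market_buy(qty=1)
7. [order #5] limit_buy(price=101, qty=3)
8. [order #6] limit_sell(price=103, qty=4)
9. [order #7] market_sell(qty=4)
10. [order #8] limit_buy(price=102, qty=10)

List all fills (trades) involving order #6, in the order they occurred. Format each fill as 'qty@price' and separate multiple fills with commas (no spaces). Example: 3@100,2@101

Answer: 4@105

Derivation:
After op 1 [order #1] limit_sell(price=105, qty=2): fills=none; bids=[-] asks=[#1:2@105]
After op 2 cancel(order #1): fills=none; bids=[-] asks=[-]
After op 3 [order #2] limit_buy(price=105, qty=8): fills=none; bids=[#2:8@105] asks=[-]
After op 4 [order #3] limit_buy(price=95, qty=1): fills=none; bids=[#2:8@105 #3:1@95] asks=[-]
After op 5 cancel(order #3): fills=none; bids=[#2:8@105] asks=[-]
After op 6 [order #4] market_buy(qty=1): fills=none; bids=[#2:8@105] asks=[-]
After op 7 [order #5] limit_buy(price=101, qty=3): fills=none; bids=[#2:8@105 #5:3@101] asks=[-]
After op 8 [order #6] limit_sell(price=103, qty=4): fills=#2x#6:4@105; bids=[#2:4@105 #5:3@101] asks=[-]
After op 9 [order #7] market_sell(qty=4): fills=#2x#7:4@105; bids=[#5:3@101] asks=[-]
After op 10 [order #8] limit_buy(price=102, qty=10): fills=none; bids=[#8:10@102 #5:3@101] asks=[-]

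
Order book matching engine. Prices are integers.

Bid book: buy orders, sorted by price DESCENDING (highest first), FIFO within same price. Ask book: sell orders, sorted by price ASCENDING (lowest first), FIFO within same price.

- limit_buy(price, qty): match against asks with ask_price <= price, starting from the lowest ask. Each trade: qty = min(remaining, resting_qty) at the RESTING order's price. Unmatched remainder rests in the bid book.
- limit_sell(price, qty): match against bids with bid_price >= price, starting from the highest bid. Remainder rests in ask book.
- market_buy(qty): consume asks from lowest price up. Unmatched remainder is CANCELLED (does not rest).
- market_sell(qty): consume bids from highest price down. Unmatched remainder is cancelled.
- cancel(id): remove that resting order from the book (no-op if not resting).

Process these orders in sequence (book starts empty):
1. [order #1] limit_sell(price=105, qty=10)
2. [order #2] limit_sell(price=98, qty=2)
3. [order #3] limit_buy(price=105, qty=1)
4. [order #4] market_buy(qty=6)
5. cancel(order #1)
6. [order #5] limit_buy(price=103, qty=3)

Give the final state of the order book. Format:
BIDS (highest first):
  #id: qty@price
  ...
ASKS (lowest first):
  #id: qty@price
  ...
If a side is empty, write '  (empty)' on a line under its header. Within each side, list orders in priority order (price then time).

Answer: BIDS (highest first):
  #5: 3@103
ASKS (lowest first):
  (empty)

Derivation:
After op 1 [order #1] limit_sell(price=105, qty=10): fills=none; bids=[-] asks=[#1:10@105]
After op 2 [order #2] limit_sell(price=98, qty=2): fills=none; bids=[-] asks=[#2:2@98 #1:10@105]
After op 3 [order #3] limit_buy(price=105, qty=1): fills=#3x#2:1@98; bids=[-] asks=[#2:1@98 #1:10@105]
After op 4 [order #4] market_buy(qty=6): fills=#4x#2:1@98 #4x#1:5@105; bids=[-] asks=[#1:5@105]
After op 5 cancel(order #1): fills=none; bids=[-] asks=[-]
After op 6 [order #5] limit_buy(price=103, qty=3): fills=none; bids=[#5:3@103] asks=[-]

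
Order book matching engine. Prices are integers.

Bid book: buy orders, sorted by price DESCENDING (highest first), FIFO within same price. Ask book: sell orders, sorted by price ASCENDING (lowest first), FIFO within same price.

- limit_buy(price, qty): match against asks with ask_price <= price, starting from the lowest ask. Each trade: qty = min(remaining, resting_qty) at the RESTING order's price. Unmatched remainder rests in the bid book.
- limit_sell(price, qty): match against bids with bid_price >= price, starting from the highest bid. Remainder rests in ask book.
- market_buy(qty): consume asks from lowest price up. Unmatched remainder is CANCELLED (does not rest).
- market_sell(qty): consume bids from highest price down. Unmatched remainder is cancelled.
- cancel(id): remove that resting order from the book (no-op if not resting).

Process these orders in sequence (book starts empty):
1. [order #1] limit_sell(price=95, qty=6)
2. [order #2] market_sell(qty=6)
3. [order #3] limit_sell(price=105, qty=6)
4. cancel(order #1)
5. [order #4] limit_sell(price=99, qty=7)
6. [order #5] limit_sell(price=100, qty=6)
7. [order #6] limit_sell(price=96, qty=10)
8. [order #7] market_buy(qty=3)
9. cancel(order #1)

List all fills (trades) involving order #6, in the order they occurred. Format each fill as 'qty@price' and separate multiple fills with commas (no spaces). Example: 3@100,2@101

After op 1 [order #1] limit_sell(price=95, qty=6): fills=none; bids=[-] asks=[#1:6@95]
After op 2 [order #2] market_sell(qty=6): fills=none; bids=[-] asks=[#1:6@95]
After op 3 [order #3] limit_sell(price=105, qty=6): fills=none; bids=[-] asks=[#1:6@95 #3:6@105]
After op 4 cancel(order #1): fills=none; bids=[-] asks=[#3:6@105]
After op 5 [order #4] limit_sell(price=99, qty=7): fills=none; bids=[-] asks=[#4:7@99 #3:6@105]
After op 6 [order #5] limit_sell(price=100, qty=6): fills=none; bids=[-] asks=[#4:7@99 #5:6@100 #3:6@105]
After op 7 [order #6] limit_sell(price=96, qty=10): fills=none; bids=[-] asks=[#6:10@96 #4:7@99 #5:6@100 #3:6@105]
After op 8 [order #7] market_buy(qty=3): fills=#7x#6:3@96; bids=[-] asks=[#6:7@96 #4:7@99 #5:6@100 #3:6@105]
After op 9 cancel(order #1): fills=none; bids=[-] asks=[#6:7@96 #4:7@99 #5:6@100 #3:6@105]

Answer: 3@96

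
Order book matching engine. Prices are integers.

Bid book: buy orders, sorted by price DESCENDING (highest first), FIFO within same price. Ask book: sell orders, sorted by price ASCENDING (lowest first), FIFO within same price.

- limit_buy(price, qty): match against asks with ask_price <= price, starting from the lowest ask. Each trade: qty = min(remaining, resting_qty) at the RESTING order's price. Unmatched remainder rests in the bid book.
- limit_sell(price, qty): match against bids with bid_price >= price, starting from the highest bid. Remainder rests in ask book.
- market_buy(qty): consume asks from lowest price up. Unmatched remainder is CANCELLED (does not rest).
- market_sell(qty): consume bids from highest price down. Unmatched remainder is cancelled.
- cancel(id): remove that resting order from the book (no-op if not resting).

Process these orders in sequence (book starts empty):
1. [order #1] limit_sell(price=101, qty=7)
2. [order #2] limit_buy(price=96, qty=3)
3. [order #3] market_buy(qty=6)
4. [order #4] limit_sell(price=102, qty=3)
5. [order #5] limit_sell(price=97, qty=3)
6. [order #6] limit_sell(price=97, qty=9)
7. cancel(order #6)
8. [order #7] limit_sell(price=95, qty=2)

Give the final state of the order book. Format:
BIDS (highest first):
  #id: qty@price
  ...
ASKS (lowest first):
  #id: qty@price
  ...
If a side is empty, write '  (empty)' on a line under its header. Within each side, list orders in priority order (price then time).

Answer: BIDS (highest first):
  #2: 1@96
ASKS (lowest first):
  #5: 3@97
  #1: 1@101
  #4: 3@102

Derivation:
After op 1 [order #1] limit_sell(price=101, qty=7): fills=none; bids=[-] asks=[#1:7@101]
After op 2 [order #2] limit_buy(price=96, qty=3): fills=none; bids=[#2:3@96] asks=[#1:7@101]
After op 3 [order #3] market_buy(qty=6): fills=#3x#1:6@101; bids=[#2:3@96] asks=[#1:1@101]
After op 4 [order #4] limit_sell(price=102, qty=3): fills=none; bids=[#2:3@96] asks=[#1:1@101 #4:3@102]
After op 5 [order #5] limit_sell(price=97, qty=3): fills=none; bids=[#2:3@96] asks=[#5:3@97 #1:1@101 #4:3@102]
After op 6 [order #6] limit_sell(price=97, qty=9): fills=none; bids=[#2:3@96] asks=[#5:3@97 #6:9@97 #1:1@101 #4:3@102]
After op 7 cancel(order #6): fills=none; bids=[#2:3@96] asks=[#5:3@97 #1:1@101 #4:3@102]
After op 8 [order #7] limit_sell(price=95, qty=2): fills=#2x#7:2@96; bids=[#2:1@96] asks=[#5:3@97 #1:1@101 #4:3@102]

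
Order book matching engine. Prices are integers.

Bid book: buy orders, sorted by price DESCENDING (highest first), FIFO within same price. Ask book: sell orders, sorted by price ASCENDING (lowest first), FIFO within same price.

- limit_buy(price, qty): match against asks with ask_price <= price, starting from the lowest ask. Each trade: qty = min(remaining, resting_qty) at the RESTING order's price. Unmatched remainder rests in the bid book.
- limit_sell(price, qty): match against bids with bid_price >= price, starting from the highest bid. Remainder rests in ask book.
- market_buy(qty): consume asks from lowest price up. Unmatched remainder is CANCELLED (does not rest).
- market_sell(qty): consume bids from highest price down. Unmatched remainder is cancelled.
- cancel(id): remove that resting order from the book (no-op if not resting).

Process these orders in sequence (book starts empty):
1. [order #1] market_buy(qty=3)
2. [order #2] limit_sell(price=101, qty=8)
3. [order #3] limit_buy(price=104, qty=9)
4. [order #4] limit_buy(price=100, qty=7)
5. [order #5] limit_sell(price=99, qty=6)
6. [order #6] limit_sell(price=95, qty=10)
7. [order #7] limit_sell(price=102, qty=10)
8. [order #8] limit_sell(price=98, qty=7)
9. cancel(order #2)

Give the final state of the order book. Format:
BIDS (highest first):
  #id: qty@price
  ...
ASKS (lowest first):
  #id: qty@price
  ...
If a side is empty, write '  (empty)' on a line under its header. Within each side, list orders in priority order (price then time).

Answer: BIDS (highest first):
  (empty)
ASKS (lowest first):
  #6: 8@95
  #8: 7@98
  #7: 10@102

Derivation:
After op 1 [order #1] market_buy(qty=3): fills=none; bids=[-] asks=[-]
After op 2 [order #2] limit_sell(price=101, qty=8): fills=none; bids=[-] asks=[#2:8@101]
After op 3 [order #3] limit_buy(price=104, qty=9): fills=#3x#2:8@101; bids=[#3:1@104] asks=[-]
After op 4 [order #4] limit_buy(price=100, qty=7): fills=none; bids=[#3:1@104 #4:7@100] asks=[-]
After op 5 [order #5] limit_sell(price=99, qty=6): fills=#3x#5:1@104 #4x#5:5@100; bids=[#4:2@100] asks=[-]
After op 6 [order #6] limit_sell(price=95, qty=10): fills=#4x#6:2@100; bids=[-] asks=[#6:8@95]
After op 7 [order #7] limit_sell(price=102, qty=10): fills=none; bids=[-] asks=[#6:8@95 #7:10@102]
After op 8 [order #8] limit_sell(price=98, qty=7): fills=none; bids=[-] asks=[#6:8@95 #8:7@98 #7:10@102]
After op 9 cancel(order #2): fills=none; bids=[-] asks=[#6:8@95 #8:7@98 #7:10@102]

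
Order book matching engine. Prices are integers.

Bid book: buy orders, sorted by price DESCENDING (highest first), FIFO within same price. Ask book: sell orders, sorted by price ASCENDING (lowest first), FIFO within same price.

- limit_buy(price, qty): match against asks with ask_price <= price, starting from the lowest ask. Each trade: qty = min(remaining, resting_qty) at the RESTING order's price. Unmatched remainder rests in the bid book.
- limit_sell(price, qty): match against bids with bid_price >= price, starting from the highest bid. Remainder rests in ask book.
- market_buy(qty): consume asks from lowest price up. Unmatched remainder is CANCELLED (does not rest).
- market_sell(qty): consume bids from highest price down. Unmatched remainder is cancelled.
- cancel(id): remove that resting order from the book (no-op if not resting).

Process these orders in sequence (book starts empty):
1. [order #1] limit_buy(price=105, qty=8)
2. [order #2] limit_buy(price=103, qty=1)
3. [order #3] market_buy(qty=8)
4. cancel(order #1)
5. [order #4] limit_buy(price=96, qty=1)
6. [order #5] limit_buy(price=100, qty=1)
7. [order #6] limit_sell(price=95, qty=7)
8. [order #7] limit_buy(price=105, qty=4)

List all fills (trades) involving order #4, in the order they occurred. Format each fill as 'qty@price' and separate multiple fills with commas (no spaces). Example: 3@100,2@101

After op 1 [order #1] limit_buy(price=105, qty=8): fills=none; bids=[#1:8@105] asks=[-]
After op 2 [order #2] limit_buy(price=103, qty=1): fills=none; bids=[#1:8@105 #2:1@103] asks=[-]
After op 3 [order #3] market_buy(qty=8): fills=none; bids=[#1:8@105 #2:1@103] asks=[-]
After op 4 cancel(order #1): fills=none; bids=[#2:1@103] asks=[-]
After op 5 [order #4] limit_buy(price=96, qty=1): fills=none; bids=[#2:1@103 #4:1@96] asks=[-]
After op 6 [order #5] limit_buy(price=100, qty=1): fills=none; bids=[#2:1@103 #5:1@100 #4:1@96] asks=[-]
After op 7 [order #6] limit_sell(price=95, qty=7): fills=#2x#6:1@103 #5x#6:1@100 #4x#6:1@96; bids=[-] asks=[#6:4@95]
After op 8 [order #7] limit_buy(price=105, qty=4): fills=#7x#6:4@95; bids=[-] asks=[-]

Answer: 1@96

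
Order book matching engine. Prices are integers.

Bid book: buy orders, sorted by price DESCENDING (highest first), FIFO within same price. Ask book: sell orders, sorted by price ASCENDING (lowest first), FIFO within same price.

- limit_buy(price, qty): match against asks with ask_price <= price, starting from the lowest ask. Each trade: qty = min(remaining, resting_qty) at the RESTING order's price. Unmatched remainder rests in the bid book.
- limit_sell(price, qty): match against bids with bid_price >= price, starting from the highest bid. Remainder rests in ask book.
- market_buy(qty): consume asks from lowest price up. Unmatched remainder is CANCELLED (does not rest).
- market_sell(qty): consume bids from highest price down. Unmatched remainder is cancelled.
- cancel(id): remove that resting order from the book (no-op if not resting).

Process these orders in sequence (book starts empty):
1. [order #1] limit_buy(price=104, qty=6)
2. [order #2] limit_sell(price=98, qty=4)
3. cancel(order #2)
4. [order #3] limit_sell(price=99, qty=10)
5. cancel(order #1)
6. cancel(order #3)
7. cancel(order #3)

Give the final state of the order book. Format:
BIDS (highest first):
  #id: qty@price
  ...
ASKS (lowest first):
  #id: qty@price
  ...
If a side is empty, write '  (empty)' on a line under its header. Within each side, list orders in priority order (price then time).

After op 1 [order #1] limit_buy(price=104, qty=6): fills=none; bids=[#1:6@104] asks=[-]
After op 2 [order #2] limit_sell(price=98, qty=4): fills=#1x#2:4@104; bids=[#1:2@104] asks=[-]
After op 3 cancel(order #2): fills=none; bids=[#1:2@104] asks=[-]
After op 4 [order #3] limit_sell(price=99, qty=10): fills=#1x#3:2@104; bids=[-] asks=[#3:8@99]
After op 5 cancel(order #1): fills=none; bids=[-] asks=[#3:8@99]
After op 6 cancel(order #3): fills=none; bids=[-] asks=[-]
After op 7 cancel(order #3): fills=none; bids=[-] asks=[-]

Answer: BIDS (highest first):
  (empty)
ASKS (lowest first):
  (empty)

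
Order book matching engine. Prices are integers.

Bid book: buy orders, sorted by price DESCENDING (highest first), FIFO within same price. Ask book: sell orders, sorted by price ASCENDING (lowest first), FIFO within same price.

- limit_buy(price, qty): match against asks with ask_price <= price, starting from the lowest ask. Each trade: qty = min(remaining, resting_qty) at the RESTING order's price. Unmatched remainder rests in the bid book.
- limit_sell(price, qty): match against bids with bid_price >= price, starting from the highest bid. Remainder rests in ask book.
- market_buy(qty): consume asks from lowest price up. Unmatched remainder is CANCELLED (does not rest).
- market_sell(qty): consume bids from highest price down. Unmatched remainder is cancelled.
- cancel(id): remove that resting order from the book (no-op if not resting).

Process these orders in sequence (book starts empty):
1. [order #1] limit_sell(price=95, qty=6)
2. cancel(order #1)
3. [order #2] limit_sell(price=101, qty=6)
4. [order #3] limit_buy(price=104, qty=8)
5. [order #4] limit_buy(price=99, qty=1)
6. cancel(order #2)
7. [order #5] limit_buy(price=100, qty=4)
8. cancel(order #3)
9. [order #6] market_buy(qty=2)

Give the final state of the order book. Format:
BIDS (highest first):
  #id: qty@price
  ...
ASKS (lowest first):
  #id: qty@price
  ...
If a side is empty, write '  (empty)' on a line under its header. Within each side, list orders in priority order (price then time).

Answer: BIDS (highest first):
  #5: 4@100
  #4: 1@99
ASKS (lowest first):
  (empty)

Derivation:
After op 1 [order #1] limit_sell(price=95, qty=6): fills=none; bids=[-] asks=[#1:6@95]
After op 2 cancel(order #1): fills=none; bids=[-] asks=[-]
After op 3 [order #2] limit_sell(price=101, qty=6): fills=none; bids=[-] asks=[#2:6@101]
After op 4 [order #3] limit_buy(price=104, qty=8): fills=#3x#2:6@101; bids=[#3:2@104] asks=[-]
After op 5 [order #4] limit_buy(price=99, qty=1): fills=none; bids=[#3:2@104 #4:1@99] asks=[-]
After op 6 cancel(order #2): fills=none; bids=[#3:2@104 #4:1@99] asks=[-]
After op 7 [order #5] limit_buy(price=100, qty=4): fills=none; bids=[#3:2@104 #5:4@100 #4:1@99] asks=[-]
After op 8 cancel(order #3): fills=none; bids=[#5:4@100 #4:1@99] asks=[-]
After op 9 [order #6] market_buy(qty=2): fills=none; bids=[#5:4@100 #4:1@99] asks=[-]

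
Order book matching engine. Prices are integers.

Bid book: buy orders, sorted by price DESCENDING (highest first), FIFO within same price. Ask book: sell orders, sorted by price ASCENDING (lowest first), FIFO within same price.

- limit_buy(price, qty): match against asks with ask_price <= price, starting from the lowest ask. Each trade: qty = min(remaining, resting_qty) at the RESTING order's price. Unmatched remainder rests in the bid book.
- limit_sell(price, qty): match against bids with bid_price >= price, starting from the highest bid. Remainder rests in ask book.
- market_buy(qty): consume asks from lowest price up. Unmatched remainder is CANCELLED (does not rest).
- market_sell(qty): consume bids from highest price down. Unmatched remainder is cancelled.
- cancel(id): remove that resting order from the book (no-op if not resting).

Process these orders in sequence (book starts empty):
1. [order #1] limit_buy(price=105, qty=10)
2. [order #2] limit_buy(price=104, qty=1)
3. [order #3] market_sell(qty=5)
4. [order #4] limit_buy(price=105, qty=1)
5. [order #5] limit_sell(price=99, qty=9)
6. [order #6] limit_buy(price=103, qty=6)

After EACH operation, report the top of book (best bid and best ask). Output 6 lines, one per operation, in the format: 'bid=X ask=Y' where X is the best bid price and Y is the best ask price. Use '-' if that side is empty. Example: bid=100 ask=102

Answer: bid=105 ask=-
bid=105 ask=-
bid=105 ask=-
bid=105 ask=-
bid=- ask=99
bid=103 ask=-

Derivation:
After op 1 [order #1] limit_buy(price=105, qty=10): fills=none; bids=[#1:10@105] asks=[-]
After op 2 [order #2] limit_buy(price=104, qty=1): fills=none; bids=[#1:10@105 #2:1@104] asks=[-]
After op 3 [order #3] market_sell(qty=5): fills=#1x#3:5@105; bids=[#1:5@105 #2:1@104] asks=[-]
After op 4 [order #4] limit_buy(price=105, qty=1): fills=none; bids=[#1:5@105 #4:1@105 #2:1@104] asks=[-]
After op 5 [order #5] limit_sell(price=99, qty=9): fills=#1x#5:5@105 #4x#5:1@105 #2x#5:1@104; bids=[-] asks=[#5:2@99]
After op 6 [order #6] limit_buy(price=103, qty=6): fills=#6x#5:2@99; bids=[#6:4@103] asks=[-]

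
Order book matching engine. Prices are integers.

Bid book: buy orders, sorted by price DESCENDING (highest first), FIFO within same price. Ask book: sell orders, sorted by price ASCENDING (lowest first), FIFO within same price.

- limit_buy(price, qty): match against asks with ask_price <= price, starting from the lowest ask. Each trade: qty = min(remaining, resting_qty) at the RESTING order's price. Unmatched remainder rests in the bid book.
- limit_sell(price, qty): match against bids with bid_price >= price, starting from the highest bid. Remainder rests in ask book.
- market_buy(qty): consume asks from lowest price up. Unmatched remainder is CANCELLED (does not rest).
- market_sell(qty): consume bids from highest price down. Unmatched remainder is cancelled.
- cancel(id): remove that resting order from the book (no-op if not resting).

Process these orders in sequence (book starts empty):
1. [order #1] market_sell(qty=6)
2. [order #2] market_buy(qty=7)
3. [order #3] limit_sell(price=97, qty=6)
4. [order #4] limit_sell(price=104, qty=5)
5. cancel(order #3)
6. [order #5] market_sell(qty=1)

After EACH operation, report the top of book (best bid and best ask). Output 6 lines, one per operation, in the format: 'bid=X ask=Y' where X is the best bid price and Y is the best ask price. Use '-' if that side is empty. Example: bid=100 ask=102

Answer: bid=- ask=-
bid=- ask=-
bid=- ask=97
bid=- ask=97
bid=- ask=104
bid=- ask=104

Derivation:
After op 1 [order #1] market_sell(qty=6): fills=none; bids=[-] asks=[-]
After op 2 [order #2] market_buy(qty=7): fills=none; bids=[-] asks=[-]
After op 3 [order #3] limit_sell(price=97, qty=6): fills=none; bids=[-] asks=[#3:6@97]
After op 4 [order #4] limit_sell(price=104, qty=5): fills=none; bids=[-] asks=[#3:6@97 #4:5@104]
After op 5 cancel(order #3): fills=none; bids=[-] asks=[#4:5@104]
After op 6 [order #5] market_sell(qty=1): fills=none; bids=[-] asks=[#4:5@104]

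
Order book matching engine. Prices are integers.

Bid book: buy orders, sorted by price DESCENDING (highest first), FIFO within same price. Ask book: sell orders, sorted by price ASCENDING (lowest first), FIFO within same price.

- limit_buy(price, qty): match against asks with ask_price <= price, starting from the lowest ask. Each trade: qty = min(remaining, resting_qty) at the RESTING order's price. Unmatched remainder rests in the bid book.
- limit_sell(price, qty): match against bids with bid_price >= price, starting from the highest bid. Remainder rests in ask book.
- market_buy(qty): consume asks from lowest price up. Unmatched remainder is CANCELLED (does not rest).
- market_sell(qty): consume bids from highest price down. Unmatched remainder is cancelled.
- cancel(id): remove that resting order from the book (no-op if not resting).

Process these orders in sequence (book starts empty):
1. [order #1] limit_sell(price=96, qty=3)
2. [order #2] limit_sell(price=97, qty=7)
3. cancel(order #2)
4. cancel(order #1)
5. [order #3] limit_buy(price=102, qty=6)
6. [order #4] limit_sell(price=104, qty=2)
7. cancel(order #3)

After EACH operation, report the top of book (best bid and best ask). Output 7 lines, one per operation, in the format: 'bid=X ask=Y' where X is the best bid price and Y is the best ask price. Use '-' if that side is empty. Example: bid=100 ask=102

Answer: bid=- ask=96
bid=- ask=96
bid=- ask=96
bid=- ask=-
bid=102 ask=-
bid=102 ask=104
bid=- ask=104

Derivation:
After op 1 [order #1] limit_sell(price=96, qty=3): fills=none; bids=[-] asks=[#1:3@96]
After op 2 [order #2] limit_sell(price=97, qty=7): fills=none; bids=[-] asks=[#1:3@96 #2:7@97]
After op 3 cancel(order #2): fills=none; bids=[-] asks=[#1:3@96]
After op 4 cancel(order #1): fills=none; bids=[-] asks=[-]
After op 5 [order #3] limit_buy(price=102, qty=6): fills=none; bids=[#3:6@102] asks=[-]
After op 6 [order #4] limit_sell(price=104, qty=2): fills=none; bids=[#3:6@102] asks=[#4:2@104]
After op 7 cancel(order #3): fills=none; bids=[-] asks=[#4:2@104]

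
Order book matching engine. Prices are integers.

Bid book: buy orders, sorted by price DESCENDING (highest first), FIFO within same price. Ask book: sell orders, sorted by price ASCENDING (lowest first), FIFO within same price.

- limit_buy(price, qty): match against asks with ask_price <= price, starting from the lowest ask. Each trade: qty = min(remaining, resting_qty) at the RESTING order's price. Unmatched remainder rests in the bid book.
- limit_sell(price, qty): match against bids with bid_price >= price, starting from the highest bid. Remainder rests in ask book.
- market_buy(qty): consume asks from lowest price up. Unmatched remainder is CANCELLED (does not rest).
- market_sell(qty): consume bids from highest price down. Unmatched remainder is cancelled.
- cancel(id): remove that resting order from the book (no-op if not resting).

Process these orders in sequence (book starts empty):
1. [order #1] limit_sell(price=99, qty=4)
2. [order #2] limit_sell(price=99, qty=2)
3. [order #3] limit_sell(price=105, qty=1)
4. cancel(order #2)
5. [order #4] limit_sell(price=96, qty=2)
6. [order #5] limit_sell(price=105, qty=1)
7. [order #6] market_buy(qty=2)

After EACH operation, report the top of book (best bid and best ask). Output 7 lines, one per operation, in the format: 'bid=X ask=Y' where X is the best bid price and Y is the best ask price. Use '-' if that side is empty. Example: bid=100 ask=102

Answer: bid=- ask=99
bid=- ask=99
bid=- ask=99
bid=- ask=99
bid=- ask=96
bid=- ask=96
bid=- ask=99

Derivation:
After op 1 [order #1] limit_sell(price=99, qty=4): fills=none; bids=[-] asks=[#1:4@99]
After op 2 [order #2] limit_sell(price=99, qty=2): fills=none; bids=[-] asks=[#1:4@99 #2:2@99]
After op 3 [order #3] limit_sell(price=105, qty=1): fills=none; bids=[-] asks=[#1:4@99 #2:2@99 #3:1@105]
After op 4 cancel(order #2): fills=none; bids=[-] asks=[#1:4@99 #3:1@105]
After op 5 [order #4] limit_sell(price=96, qty=2): fills=none; bids=[-] asks=[#4:2@96 #1:4@99 #3:1@105]
After op 6 [order #5] limit_sell(price=105, qty=1): fills=none; bids=[-] asks=[#4:2@96 #1:4@99 #3:1@105 #5:1@105]
After op 7 [order #6] market_buy(qty=2): fills=#6x#4:2@96; bids=[-] asks=[#1:4@99 #3:1@105 #5:1@105]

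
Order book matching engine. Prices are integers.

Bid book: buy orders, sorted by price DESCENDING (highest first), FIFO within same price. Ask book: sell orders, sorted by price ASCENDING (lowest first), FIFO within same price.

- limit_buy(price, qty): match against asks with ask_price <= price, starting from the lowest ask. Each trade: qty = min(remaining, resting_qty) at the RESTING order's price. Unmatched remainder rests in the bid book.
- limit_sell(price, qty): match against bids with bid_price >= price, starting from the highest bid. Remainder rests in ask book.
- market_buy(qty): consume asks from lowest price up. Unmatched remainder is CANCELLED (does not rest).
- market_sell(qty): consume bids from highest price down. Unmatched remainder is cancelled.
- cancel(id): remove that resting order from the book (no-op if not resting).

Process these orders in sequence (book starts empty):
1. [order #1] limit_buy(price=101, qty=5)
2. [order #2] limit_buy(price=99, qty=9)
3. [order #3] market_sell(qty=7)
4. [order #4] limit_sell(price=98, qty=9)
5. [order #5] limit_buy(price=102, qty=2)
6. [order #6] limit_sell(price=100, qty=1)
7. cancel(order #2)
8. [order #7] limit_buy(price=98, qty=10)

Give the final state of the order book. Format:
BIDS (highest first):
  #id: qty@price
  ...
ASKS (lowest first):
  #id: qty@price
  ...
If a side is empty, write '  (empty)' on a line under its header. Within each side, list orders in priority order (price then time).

After op 1 [order #1] limit_buy(price=101, qty=5): fills=none; bids=[#1:5@101] asks=[-]
After op 2 [order #2] limit_buy(price=99, qty=9): fills=none; bids=[#1:5@101 #2:9@99] asks=[-]
After op 3 [order #3] market_sell(qty=7): fills=#1x#3:5@101 #2x#3:2@99; bids=[#2:7@99] asks=[-]
After op 4 [order #4] limit_sell(price=98, qty=9): fills=#2x#4:7@99; bids=[-] asks=[#4:2@98]
After op 5 [order #5] limit_buy(price=102, qty=2): fills=#5x#4:2@98; bids=[-] asks=[-]
After op 6 [order #6] limit_sell(price=100, qty=1): fills=none; bids=[-] asks=[#6:1@100]
After op 7 cancel(order #2): fills=none; bids=[-] asks=[#6:1@100]
After op 8 [order #7] limit_buy(price=98, qty=10): fills=none; bids=[#7:10@98] asks=[#6:1@100]

Answer: BIDS (highest first):
  #7: 10@98
ASKS (lowest first):
  #6: 1@100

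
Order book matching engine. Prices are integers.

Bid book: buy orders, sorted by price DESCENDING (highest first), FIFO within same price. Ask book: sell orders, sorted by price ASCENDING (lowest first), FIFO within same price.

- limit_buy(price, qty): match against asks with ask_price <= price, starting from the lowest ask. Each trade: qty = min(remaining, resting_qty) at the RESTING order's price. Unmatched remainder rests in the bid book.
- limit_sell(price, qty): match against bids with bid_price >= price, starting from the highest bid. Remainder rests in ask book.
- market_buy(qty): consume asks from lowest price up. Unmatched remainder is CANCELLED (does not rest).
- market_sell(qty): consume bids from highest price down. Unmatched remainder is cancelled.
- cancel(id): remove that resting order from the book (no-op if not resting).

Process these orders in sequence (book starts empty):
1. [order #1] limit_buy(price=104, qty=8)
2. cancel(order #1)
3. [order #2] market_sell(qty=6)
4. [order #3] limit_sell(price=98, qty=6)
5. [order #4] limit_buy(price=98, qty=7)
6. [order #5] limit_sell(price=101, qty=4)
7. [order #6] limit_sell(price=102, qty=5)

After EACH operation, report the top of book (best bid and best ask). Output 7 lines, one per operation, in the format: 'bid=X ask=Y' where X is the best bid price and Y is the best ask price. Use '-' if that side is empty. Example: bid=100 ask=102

After op 1 [order #1] limit_buy(price=104, qty=8): fills=none; bids=[#1:8@104] asks=[-]
After op 2 cancel(order #1): fills=none; bids=[-] asks=[-]
After op 3 [order #2] market_sell(qty=6): fills=none; bids=[-] asks=[-]
After op 4 [order #3] limit_sell(price=98, qty=6): fills=none; bids=[-] asks=[#3:6@98]
After op 5 [order #4] limit_buy(price=98, qty=7): fills=#4x#3:6@98; bids=[#4:1@98] asks=[-]
After op 6 [order #5] limit_sell(price=101, qty=4): fills=none; bids=[#4:1@98] asks=[#5:4@101]
After op 7 [order #6] limit_sell(price=102, qty=5): fills=none; bids=[#4:1@98] asks=[#5:4@101 #6:5@102]

Answer: bid=104 ask=-
bid=- ask=-
bid=- ask=-
bid=- ask=98
bid=98 ask=-
bid=98 ask=101
bid=98 ask=101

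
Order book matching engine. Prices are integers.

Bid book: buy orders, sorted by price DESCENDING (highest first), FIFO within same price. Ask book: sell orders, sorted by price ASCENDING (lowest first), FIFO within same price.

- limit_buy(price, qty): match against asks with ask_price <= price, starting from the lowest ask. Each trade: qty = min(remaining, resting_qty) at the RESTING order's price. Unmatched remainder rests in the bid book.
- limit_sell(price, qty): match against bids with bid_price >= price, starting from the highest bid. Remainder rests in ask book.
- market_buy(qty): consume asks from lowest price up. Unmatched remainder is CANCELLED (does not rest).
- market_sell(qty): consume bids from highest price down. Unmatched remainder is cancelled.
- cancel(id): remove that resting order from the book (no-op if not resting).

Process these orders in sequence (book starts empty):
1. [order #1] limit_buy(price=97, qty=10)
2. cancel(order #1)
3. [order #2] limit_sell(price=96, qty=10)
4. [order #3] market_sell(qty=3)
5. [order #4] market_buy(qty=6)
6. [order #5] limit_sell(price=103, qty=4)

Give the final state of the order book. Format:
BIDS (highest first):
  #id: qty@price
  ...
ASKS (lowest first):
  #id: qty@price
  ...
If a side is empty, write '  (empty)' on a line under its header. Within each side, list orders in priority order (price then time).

Answer: BIDS (highest first):
  (empty)
ASKS (lowest first):
  #2: 4@96
  #5: 4@103

Derivation:
After op 1 [order #1] limit_buy(price=97, qty=10): fills=none; bids=[#1:10@97] asks=[-]
After op 2 cancel(order #1): fills=none; bids=[-] asks=[-]
After op 3 [order #2] limit_sell(price=96, qty=10): fills=none; bids=[-] asks=[#2:10@96]
After op 4 [order #3] market_sell(qty=3): fills=none; bids=[-] asks=[#2:10@96]
After op 5 [order #4] market_buy(qty=6): fills=#4x#2:6@96; bids=[-] asks=[#2:4@96]
After op 6 [order #5] limit_sell(price=103, qty=4): fills=none; bids=[-] asks=[#2:4@96 #5:4@103]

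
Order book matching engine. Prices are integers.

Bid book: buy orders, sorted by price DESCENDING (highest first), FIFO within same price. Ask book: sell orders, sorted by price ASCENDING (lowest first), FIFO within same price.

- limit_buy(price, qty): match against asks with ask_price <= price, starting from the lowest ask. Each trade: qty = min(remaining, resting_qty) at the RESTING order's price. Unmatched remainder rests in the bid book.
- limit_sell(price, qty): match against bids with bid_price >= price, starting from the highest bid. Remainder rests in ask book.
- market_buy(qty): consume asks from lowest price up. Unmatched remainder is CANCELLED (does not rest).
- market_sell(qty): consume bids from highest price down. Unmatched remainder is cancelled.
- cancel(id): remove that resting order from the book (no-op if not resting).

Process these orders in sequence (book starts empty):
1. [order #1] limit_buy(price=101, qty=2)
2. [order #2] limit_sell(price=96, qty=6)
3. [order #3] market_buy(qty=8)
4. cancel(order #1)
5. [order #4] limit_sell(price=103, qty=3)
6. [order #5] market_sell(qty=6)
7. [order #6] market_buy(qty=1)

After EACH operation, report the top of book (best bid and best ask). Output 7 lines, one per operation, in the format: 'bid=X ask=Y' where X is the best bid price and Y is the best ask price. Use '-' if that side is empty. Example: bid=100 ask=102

After op 1 [order #1] limit_buy(price=101, qty=2): fills=none; bids=[#1:2@101] asks=[-]
After op 2 [order #2] limit_sell(price=96, qty=6): fills=#1x#2:2@101; bids=[-] asks=[#2:4@96]
After op 3 [order #3] market_buy(qty=8): fills=#3x#2:4@96; bids=[-] asks=[-]
After op 4 cancel(order #1): fills=none; bids=[-] asks=[-]
After op 5 [order #4] limit_sell(price=103, qty=3): fills=none; bids=[-] asks=[#4:3@103]
After op 6 [order #5] market_sell(qty=6): fills=none; bids=[-] asks=[#4:3@103]
After op 7 [order #6] market_buy(qty=1): fills=#6x#4:1@103; bids=[-] asks=[#4:2@103]

Answer: bid=101 ask=-
bid=- ask=96
bid=- ask=-
bid=- ask=-
bid=- ask=103
bid=- ask=103
bid=- ask=103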